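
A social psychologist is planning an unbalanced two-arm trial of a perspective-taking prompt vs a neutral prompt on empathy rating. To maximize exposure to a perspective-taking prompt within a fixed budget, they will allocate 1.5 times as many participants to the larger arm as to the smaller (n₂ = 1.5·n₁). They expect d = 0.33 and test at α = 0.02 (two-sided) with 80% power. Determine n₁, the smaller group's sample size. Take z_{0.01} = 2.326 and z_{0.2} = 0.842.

n₁ = 154

With allocation ratio k = n₂/n₁ = 1.5, Var(x̄₁−x̄₂) = σ²(1/n₁ + 1/(k·n₁)) = σ²·(k+1)/(k·n₁).
So n₁ = (1 + 1/k)·((z_{α/2} + z_β)/d)² = 1.667 × (3.168/0.33)².
n₁ = 1.667 × 92.16 = 153.6.
Round up: n₁ = 154, giving n₂ = 1.5 × 154 = 231.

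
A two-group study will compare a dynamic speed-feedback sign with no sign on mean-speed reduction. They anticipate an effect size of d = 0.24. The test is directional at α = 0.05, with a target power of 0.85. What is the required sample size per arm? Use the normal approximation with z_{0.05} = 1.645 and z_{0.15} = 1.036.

For two independent groups with equal n: n = 2·((z_{α} + z_β) / d)².
z_{α} + z_β = 1.645 + 1.036 = 2.681.
n = 2 × (2.681 / 0.24)² = 2 × 11.171² = 2 × 124.79 = 249.6.
Round up to the next whole participant.

n = 250 per group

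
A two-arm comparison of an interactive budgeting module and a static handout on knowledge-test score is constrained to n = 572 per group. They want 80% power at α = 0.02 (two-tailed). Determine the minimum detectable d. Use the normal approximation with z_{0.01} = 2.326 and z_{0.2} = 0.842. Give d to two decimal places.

For two independent groups of n = 572 each: d_min = (z_{α/2} + z_β)·√(2/n).
z-sum = 2.326 + 0.842 = 3.168.
d_min = 3.168 × √(2/572) = 3.168 × 0.0591 = 0.187.

d_min ≈ 0.19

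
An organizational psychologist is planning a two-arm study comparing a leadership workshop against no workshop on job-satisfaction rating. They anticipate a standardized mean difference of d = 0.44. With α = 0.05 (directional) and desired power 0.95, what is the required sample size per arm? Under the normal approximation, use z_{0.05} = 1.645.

n = 112 per group

For two independent groups with equal n: n = 2·((z_{α} + z_β) / d)².
z_{α} + z_β = 1.645 + 1.645 = 3.290.
n = 2 × (3.290 / 0.44)² = 2 × 7.477² = 2 × 55.91 = 111.8.
Round up to the next whole participant.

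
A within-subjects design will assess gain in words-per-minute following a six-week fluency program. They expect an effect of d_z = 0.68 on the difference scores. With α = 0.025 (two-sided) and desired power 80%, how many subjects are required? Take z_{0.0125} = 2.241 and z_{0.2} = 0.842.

n = 21 pairs

For a paired (one-sample on differences) test: n = ((z_{α/2} + z_β) / d)².
z_{α/2} + z_β = 2.241 + 0.842 = 3.083.
n = (3.083 / 0.68)² = 4.534² = 20.56.
Round up.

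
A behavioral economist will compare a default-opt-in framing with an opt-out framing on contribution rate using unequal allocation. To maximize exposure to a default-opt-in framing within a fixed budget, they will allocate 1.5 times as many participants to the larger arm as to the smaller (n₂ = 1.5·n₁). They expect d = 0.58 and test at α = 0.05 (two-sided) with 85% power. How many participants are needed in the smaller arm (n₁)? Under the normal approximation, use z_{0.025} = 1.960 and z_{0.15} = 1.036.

With allocation ratio k = n₂/n₁ = 1.5, Var(x̄₁−x̄₂) = σ²(1/n₁ + 1/(k·n₁)) = σ²·(k+1)/(k·n₁).
So n₁ = (1 + 1/k)·((z_{α/2} + z_β)/d)² = 1.667 × (2.996/0.58)².
n₁ = 1.667 × 26.68 = 44.5.
Round up: n₁ = 45, giving n₂ = ⌈1.5 × 45⌉ = ⌈67.5⌉ = 68.

n₁ = 45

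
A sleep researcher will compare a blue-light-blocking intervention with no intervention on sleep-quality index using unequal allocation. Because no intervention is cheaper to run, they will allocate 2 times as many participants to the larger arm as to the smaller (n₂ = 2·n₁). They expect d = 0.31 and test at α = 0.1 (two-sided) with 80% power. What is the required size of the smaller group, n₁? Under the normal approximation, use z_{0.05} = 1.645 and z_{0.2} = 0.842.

With allocation ratio k = n₂/n₁ = 2, Var(x̄₁−x̄₂) = σ²(1/n₁ + 1/(k·n₁)) = σ²·(k+1)/(k·n₁).
So n₁ = (1 + 1/k)·((z_{α/2} + z_β)/d)² = 1.500 × (2.487/0.31)².
n₁ = 1.500 × 64.36 = 96.5.
Round up: n₁ = 97, giving n₂ = 2 × 97 = 194.

n₁ = 97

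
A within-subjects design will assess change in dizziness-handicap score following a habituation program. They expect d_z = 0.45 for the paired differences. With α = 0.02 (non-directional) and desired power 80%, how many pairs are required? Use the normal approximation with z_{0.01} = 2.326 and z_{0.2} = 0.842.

For a paired (one-sample on differences) test: n = ((z_{α/2} + z_β) / d)².
z_{α/2} + z_β = 2.326 + 0.842 = 3.168.
n = (3.168 / 0.45)² = 7.040² = 49.56.
Round up.

n = 50 pairs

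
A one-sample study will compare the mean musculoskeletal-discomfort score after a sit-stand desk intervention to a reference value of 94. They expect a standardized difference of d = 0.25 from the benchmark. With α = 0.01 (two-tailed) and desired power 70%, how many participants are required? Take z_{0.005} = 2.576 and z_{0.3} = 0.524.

n = 154

For a one-sample test: n = ((z_{α/2} + z_β) / d)².
z_{α/2} + z_β = 2.576 + 0.524 = 3.100.
n = (3.100 / 0.25)² = 12.400² = 153.76.
Round up.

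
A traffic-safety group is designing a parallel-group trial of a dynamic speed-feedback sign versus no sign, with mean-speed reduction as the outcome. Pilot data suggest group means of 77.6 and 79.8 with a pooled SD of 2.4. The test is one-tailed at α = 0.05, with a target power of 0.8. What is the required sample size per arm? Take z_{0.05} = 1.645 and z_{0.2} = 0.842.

Cohen's d = |M₁ − M₂| / SD_pooled = |77.6 − 79.8| / 2.4 = 2.2 / 2.4 = 0.917.
For two independent groups with equal n: n = 2·((z_{α} + z_β) / d)².
z_{α} + z_β = 1.645 + 0.842 = 2.487.
n = 2 × (2.487 / 0.917)² = 2 × 2.712² = 2 × 7.36 = 14.7.
Round up to the next whole participant.

n = 15 per group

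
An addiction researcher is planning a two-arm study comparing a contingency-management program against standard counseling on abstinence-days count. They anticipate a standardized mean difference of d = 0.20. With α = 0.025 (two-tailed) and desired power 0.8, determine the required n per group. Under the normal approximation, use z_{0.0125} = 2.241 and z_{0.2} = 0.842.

For two independent groups with equal n: n = 2·((z_{α/2} + z_β) / d)².
z_{α/2} + z_β = 2.241 + 0.842 = 3.083.
n = 2 × (3.083 / 0.20)² = 2 × 15.415² = 2 × 237.62 = 475.2.
Round up to the next whole participant.

n = 476 per group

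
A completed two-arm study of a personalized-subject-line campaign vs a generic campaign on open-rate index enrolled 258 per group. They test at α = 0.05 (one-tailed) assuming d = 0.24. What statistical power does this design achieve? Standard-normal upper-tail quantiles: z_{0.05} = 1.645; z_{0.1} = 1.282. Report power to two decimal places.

power ≈ 0.86

For two equal groups, power = Φ(d·√(n/2) − z_{α}).
d·√(n/2) = 0.24 × √(258/2) = 0.24 × 11.358 = 2.726.
z_β = 2.726 − 1.645 = 1.081.
Power = Φ(1.081) = 0.860.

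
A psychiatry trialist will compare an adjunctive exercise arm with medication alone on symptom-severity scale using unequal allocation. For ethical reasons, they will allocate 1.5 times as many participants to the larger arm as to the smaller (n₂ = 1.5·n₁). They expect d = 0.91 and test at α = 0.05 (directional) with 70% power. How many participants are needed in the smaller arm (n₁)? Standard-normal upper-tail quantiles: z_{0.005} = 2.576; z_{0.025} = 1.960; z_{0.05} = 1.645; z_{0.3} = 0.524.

With allocation ratio k = n₂/n₁ = 1.5, Var(x̄₁−x̄₂) = σ²(1/n₁ + 1/(k·n₁)) = σ²·(k+1)/(k·n₁).
So n₁ = (1 + 1/k)·((z_{α} + z_β)/d)² = 1.667 × (2.169/0.91)².
n₁ = 1.667 × 5.68 = 9.5.
Round up: n₁ = 10, giving n₂ = 1.5 × 10 = 15.

n₁ = 10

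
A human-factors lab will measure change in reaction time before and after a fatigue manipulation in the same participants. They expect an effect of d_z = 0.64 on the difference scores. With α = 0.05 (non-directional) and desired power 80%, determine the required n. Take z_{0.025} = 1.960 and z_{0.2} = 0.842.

n = 20 pairs

For a paired (one-sample on differences) test: n = ((z_{α/2} + z_β) / d)².
z_{α/2} + z_β = 1.960 + 0.842 = 2.802.
n = (2.802 / 0.64)² = 4.378² = 19.17.
Round up.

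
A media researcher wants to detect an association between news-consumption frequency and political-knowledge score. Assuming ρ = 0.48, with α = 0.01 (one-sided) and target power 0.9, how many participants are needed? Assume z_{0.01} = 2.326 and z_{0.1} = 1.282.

Fisher's z: C = ½·ln((1+r)/(1−r)) = ½·ln(2.8462) = 0.5230.
n = ((z_{α} + z_β)/C)² + 3.
(2.326 + 1.282) / 0.5230 = 3.608 / 0.5230 = 6.899.
n = 6.899² + 3 = 47.59 + 3 = 50.6.
Round up.

n = 51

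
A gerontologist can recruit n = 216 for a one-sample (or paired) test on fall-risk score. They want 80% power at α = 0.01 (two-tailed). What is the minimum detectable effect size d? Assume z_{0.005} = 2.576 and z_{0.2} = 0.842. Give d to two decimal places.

d_min ≈ 0.23

For a single sample (or paired design) of n = 216: d_min = (z_{α/2} + z_β)/√n.
z-sum = 2.576 + 0.842 = 3.418.
d_min = 3.418 / √216 = 3.418 / 14.697 = 0.233.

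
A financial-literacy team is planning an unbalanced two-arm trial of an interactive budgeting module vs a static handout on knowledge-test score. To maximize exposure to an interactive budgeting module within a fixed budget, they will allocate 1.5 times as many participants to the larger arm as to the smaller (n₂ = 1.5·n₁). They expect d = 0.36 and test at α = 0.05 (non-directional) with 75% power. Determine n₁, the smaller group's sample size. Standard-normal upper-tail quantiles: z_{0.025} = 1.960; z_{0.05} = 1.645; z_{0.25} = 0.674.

n₁ = 90

With allocation ratio k = n₂/n₁ = 1.5, Var(x̄₁−x̄₂) = σ²(1/n₁ + 1/(k·n₁)) = σ²·(k+1)/(k·n₁).
So n₁ = (1 + 1/k)·((z_{α/2} + z_β)/d)² = 1.667 × (2.634/0.36)².
n₁ = 1.667 × 53.53 = 89.2.
Round up: n₁ = 90, giving n₂ = 1.5 × 90 = 135.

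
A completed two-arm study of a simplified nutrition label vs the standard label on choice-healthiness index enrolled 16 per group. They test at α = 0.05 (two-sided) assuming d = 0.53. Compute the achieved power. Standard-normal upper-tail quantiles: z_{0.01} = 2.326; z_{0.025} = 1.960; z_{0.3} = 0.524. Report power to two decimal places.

power ≈ 0.32

For two equal groups, power = Φ(d·√(n/2) − z_{α/2}).
d·√(n/2) = 0.53 × √(16/2) = 0.53 × 2.828 = 1.499.
z_β = 1.499 − 1.960 = -0.461.
Power = Φ(-0.461) = 0.322.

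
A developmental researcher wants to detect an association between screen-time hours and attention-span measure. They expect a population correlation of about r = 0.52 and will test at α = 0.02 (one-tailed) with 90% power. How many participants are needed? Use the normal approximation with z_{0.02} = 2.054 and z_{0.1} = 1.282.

n = 37

Fisher's z: C = ½·ln((1+r)/(1−r)) = ½·ln(3.1667) = 0.5763.
n = ((z_{α} + z_β)/C)² + 3.
(2.054 + 1.282) / 0.5763 = 3.336 / 0.5763 = 5.789.
n = 5.789² + 3 = 33.51 + 3 = 36.5.
Round up.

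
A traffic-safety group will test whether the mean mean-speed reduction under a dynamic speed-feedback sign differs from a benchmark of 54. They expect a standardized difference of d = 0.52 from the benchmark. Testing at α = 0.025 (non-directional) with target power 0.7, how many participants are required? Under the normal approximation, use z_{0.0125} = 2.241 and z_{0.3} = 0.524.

n = 29

For a one-sample test: n = ((z_{α/2} + z_β) / d)².
z_{α/2} + z_β = 2.241 + 0.524 = 2.765.
n = (2.765 / 0.52)² = 5.317² = 28.27.
Round up.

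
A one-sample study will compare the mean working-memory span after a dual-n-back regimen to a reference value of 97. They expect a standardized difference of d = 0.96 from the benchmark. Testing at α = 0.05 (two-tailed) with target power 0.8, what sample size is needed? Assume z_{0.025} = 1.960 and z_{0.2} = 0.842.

n = 9

For a one-sample test: n = ((z_{α/2} + z_β) / d)².
z_{α/2} + z_β = 1.960 + 0.842 = 2.802.
n = (2.802 / 0.96)² = 2.919² = 8.52.
Round up.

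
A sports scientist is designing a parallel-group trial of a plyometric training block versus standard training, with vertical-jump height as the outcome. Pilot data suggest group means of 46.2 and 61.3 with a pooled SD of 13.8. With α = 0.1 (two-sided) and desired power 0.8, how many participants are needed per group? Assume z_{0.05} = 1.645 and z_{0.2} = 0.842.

n = 11 per group

Cohen's d = |M₁ − M₂| / SD_pooled = |46.2 − 61.3| / 13.8 = 15.1 / 13.8 = 1.094.
For two independent groups with equal n: n = 2·((z_{α/2} + z_β) / d)².
z_{α/2} + z_β = 1.645 + 0.842 = 2.487.
n = 2 × (2.487 / 1.094)² = 2 × 2.273² = 2 × 5.17 = 10.3.
Round up to the next whole participant.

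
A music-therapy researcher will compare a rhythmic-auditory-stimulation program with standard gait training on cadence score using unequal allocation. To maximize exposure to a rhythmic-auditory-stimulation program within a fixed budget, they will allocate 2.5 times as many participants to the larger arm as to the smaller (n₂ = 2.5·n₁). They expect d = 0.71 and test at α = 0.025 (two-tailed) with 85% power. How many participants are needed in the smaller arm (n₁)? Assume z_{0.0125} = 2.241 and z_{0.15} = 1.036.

With allocation ratio k = n₂/n₁ = 2.5, Var(x̄₁−x̄₂) = σ²(1/n₁ + 1/(k·n₁)) = σ²·(k+1)/(k·n₁).
So n₁ = (1 + 1/k)·((z_{α/2} + z_β)/d)² = 1.400 × (3.277/0.71)².
n₁ = 1.400 × 21.30 = 29.8.
Round up: n₁ = 30, giving n₂ = 2.5 × 30 = 75.

n₁ = 30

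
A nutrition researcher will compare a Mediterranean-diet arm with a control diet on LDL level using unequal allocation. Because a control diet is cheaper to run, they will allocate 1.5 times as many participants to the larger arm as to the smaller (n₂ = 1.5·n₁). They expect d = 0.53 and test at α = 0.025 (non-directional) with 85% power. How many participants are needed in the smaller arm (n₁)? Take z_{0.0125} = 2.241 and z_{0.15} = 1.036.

With allocation ratio k = n₂/n₁ = 1.5, Var(x̄₁−x̄₂) = σ²(1/n₁ + 1/(k·n₁)) = σ²·(k+1)/(k·n₁).
So n₁ = (1 + 1/k)·((z_{α/2} + z_β)/d)² = 1.667 × (3.277/0.53)².
n₁ = 1.667 × 38.23 = 63.7.
Round up: n₁ = 64, giving n₂ = 1.5 × 64 = 96.

n₁ = 64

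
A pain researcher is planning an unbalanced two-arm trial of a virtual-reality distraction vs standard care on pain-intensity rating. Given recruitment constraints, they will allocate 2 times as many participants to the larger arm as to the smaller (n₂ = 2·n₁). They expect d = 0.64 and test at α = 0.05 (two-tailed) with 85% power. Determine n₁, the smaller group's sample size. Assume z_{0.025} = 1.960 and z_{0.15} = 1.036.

n₁ = 33

With allocation ratio k = n₂/n₁ = 2, Var(x̄₁−x̄₂) = σ²(1/n₁ + 1/(k·n₁)) = σ²·(k+1)/(k·n₁).
So n₁ = (1 + 1/k)·((z_{α/2} + z_β)/d)² = 1.500 × (2.996/0.64)².
n₁ = 1.500 × 21.91 = 32.9.
Round up: n₁ = 33, giving n₂ = 2 × 33 = 66.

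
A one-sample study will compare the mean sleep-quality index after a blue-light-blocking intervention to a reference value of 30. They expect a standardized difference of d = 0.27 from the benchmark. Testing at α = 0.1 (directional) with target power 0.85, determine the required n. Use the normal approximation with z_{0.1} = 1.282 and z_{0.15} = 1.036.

n = 74

For a one-sample test: n = ((z_{α} + z_β) / d)².
z_{α} + z_β = 1.282 + 1.036 = 2.318.
n = (2.318 / 0.27)² = 8.585² = 73.71.
Round up.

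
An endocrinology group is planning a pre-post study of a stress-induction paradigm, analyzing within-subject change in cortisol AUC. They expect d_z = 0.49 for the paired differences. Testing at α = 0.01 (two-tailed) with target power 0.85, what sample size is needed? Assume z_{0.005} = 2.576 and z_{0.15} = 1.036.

For a paired (one-sample on differences) test: n = ((z_{α/2} + z_β) / d)².
z_{α/2} + z_β = 2.576 + 1.036 = 3.612.
n = (3.612 / 0.49)² = 7.371² = 54.34.
Round up.

n = 55 pairs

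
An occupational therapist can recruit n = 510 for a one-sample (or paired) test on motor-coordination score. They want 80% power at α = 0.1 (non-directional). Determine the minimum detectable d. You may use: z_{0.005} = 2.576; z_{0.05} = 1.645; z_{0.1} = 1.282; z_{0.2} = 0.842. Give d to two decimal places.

d_min ≈ 0.11

For a single sample (or paired design) of n = 510: d_min = (z_{α/2} + z_β)/√n.
z-sum = 1.645 + 0.842 = 2.487.
d_min = 2.487 / √510 = 2.487 / 22.583 = 0.110.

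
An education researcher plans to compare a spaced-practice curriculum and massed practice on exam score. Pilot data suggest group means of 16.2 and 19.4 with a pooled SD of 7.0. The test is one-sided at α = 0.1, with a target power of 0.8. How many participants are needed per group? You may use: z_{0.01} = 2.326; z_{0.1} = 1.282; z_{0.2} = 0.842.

n = 44 per group

Cohen's d = |M₁ − M₂| / SD_pooled = |16.2 − 19.4| / 7.0 = 3.2 / 7.0 = 0.457.
For two independent groups with equal n: n = 2·((z_{α} + z_β) / d)².
z_{α} + z_β = 1.282 + 0.842 = 2.124.
n = 2 × (2.124 / 0.457)² = 2 × 4.648² = 2 × 21.60 = 43.2.
Round up to the next whole participant.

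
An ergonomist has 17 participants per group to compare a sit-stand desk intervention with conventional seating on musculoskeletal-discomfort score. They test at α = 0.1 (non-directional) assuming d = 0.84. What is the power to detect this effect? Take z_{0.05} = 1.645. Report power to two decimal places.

For two equal groups, power = Φ(d·√(n/2) − z_{α/2}).
d·√(n/2) = 0.84 × √(17/2) = 0.84 × 2.915 = 2.449.
z_β = 2.449 − 1.645 = 0.804.
Power = Φ(0.804) = 0.789.

power ≈ 0.79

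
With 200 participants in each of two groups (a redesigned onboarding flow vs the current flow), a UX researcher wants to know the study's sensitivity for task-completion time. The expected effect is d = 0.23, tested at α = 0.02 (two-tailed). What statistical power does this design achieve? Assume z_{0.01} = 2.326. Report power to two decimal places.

power ≈ 0.49

For two equal groups, power = Φ(d·√(n/2) − z_{α/2}).
d·√(n/2) = 0.23 × √(200/2) = 0.23 × 10.000 = 2.300.
z_β = 2.300 − 2.326 = -0.026.
Power = Φ(-0.026) = 0.490.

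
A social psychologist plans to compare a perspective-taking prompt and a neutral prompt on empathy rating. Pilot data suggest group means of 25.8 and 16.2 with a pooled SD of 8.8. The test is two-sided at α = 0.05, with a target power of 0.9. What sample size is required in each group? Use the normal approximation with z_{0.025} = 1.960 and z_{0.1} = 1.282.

Cohen's d = |M₁ − M₂| / SD_pooled = |25.8 − 16.2| / 8.8 = 9.6 / 8.8 = 1.091.
For two independent groups with equal n: n = 2·((z_{α/2} + z_β) / d)².
z_{α/2} + z_β = 1.960 + 1.282 = 3.242.
n = 2 × (3.242 / 1.091)² = 2 × 2.972² = 2 × 8.83 = 17.7.
Round up to the next whole participant.

n = 18 per group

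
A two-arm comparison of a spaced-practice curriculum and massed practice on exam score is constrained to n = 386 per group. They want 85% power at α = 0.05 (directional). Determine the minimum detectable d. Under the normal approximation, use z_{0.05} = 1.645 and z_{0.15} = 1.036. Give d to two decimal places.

For two independent groups of n = 386 each: d_min = (z_{α} + z_β)·√(2/n).
z-sum = 1.645 + 1.036 = 2.681.
d_min = 2.681 × √(2/386) = 2.681 × 0.0720 = 0.193.

d_min ≈ 0.19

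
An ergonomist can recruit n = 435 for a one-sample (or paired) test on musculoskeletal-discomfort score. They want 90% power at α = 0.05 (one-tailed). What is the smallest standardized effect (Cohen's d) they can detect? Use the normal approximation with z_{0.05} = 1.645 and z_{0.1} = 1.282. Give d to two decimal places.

For a single sample (or paired design) of n = 435: d_min = (z_{α} + z_β)/√n.
z-sum = 1.645 + 1.282 = 2.927.
d_min = 2.927 / √435 = 2.927 / 20.857 = 0.140.

d_min ≈ 0.14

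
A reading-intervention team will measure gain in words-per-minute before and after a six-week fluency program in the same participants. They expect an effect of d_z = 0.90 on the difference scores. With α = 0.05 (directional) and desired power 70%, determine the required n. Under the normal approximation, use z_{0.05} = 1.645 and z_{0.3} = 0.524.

n = 6 pairs

For a paired (one-sample on differences) test: n = ((z_{α} + z_β) / d)².
z_{α} + z_β = 1.645 + 0.524 = 2.169.
n = (2.169 / 0.90)² = 2.410² = 5.81.
Round up.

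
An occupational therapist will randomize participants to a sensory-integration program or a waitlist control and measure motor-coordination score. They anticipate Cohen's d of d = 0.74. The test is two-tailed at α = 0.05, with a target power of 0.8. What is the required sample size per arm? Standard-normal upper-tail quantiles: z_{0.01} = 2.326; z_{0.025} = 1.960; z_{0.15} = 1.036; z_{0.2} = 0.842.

n = 29 per group

For two independent groups with equal n: n = 2·((z_{α/2} + z_β) / d)².
z_{α/2} + z_β = 1.960 + 0.842 = 2.802.
n = 2 × (2.802 / 0.74)² = 2 × 3.786² = 2 × 14.34 = 28.7.
Round up to the next whole participant.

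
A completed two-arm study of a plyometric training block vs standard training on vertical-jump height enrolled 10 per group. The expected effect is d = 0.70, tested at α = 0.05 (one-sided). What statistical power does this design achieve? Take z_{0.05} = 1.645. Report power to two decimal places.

For two equal groups, power = Φ(d·√(n/2) − z_{α}).
d·√(n/2) = 0.70 × √(10/2) = 0.70 × 2.236 = 1.565.
z_β = 1.565 − 1.645 = -0.080.
Power = Φ(-0.080) = 0.468.

power ≈ 0.47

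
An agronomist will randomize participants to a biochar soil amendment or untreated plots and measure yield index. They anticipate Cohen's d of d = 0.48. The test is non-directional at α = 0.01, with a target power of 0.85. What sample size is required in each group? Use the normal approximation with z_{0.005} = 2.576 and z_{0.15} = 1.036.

For two independent groups with equal n: n = 2·((z_{α/2} + z_β) / d)².
z_{α/2} + z_β = 2.576 + 1.036 = 3.612.
n = 2 × (3.612 / 0.48)² = 2 × 7.525² = 2 × 56.63 = 113.3.
Round up to the next whole participant.

n = 114 per group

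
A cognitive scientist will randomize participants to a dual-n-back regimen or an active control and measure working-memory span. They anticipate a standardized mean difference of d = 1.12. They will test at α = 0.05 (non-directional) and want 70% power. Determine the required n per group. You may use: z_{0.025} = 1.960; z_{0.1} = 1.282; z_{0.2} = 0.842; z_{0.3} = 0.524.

n = 10 per group

For two independent groups with equal n: n = 2·((z_{α/2} + z_β) / d)².
z_{α/2} + z_β = 1.960 + 0.524 = 2.484.
n = 2 × (2.484 / 1.12)² = 2 × 2.218² = 2 × 4.92 = 9.8.
Round up to the next whole participant.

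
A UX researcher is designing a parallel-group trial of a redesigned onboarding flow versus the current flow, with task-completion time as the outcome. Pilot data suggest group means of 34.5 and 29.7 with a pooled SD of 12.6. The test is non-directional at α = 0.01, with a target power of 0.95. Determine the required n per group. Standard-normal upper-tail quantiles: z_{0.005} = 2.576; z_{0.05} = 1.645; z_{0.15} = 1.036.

Cohen's d = |M₁ − M₂| / SD_pooled = |34.5 − 29.7| / 12.6 = 4.8 / 12.6 = 0.381.
For two independent groups with equal n: n = 2·((z_{α/2} + z_β) / d)².
z_{α/2} + z_β = 2.576 + 1.645 = 4.221.
n = 2 × (4.221 / 0.381)² = 2 × 11.079² = 2 × 122.74 = 245.5.
Round up to the next whole participant.

n = 246 per group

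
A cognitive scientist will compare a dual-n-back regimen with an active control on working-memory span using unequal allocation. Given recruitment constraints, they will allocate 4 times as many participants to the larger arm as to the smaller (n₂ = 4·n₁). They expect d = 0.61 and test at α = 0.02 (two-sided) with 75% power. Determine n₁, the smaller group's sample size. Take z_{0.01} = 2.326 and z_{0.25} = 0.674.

With allocation ratio k = n₂/n₁ = 4, Var(x̄₁−x̄₂) = σ²(1/n₁ + 1/(k·n₁)) = σ²·(k+1)/(k·n₁).
So n₁ = (1 + 1/k)·((z_{α/2} + z_β)/d)² = 1.250 × (3.000/0.61)².
n₁ = 1.250 × 24.19 = 30.2.
Round up: n₁ = 31, giving n₂ = 4 × 31 = 124.

n₁ = 31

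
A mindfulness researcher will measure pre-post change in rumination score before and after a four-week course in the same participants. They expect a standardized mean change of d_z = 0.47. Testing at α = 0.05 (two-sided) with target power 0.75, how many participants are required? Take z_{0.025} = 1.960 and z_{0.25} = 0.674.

n = 32 pairs

For a paired (one-sample on differences) test: n = ((z_{α/2} + z_β) / d)².
z_{α/2} + z_β = 1.960 + 0.674 = 2.634.
n = (2.634 / 0.47)² = 5.604² = 31.41.
Round up.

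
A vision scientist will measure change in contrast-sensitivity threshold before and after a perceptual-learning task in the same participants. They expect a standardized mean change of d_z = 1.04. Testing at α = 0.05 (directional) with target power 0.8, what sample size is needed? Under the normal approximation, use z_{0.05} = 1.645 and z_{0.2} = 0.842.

n = 6 pairs

For a paired (one-sample on differences) test: n = ((z_{α} + z_β) / d)².
z_{α} + z_β = 1.645 + 0.842 = 2.487.
n = (2.487 / 1.04)² = 2.391² = 5.72.
Round up.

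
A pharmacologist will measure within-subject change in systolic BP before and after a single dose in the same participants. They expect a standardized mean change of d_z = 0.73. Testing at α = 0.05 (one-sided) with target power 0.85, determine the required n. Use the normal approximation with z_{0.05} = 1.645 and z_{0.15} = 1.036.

n = 14 pairs

For a paired (one-sample on differences) test: n = ((z_{α} + z_β) / d)².
z_{α} + z_β = 1.645 + 1.036 = 2.681.
n = (2.681 / 0.73)² = 3.673² = 13.49.
Round up.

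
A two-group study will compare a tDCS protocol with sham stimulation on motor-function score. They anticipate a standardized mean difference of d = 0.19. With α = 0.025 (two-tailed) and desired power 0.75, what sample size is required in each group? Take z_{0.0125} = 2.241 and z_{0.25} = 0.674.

n = 471 per group

For two independent groups with equal n: n = 2·((z_{α/2} + z_β) / d)².
z_{α/2} + z_β = 2.241 + 0.674 = 2.915.
n = 2 × (2.915 / 0.19)² = 2 × 15.342² = 2 × 235.38 = 470.8.
Round up to the next whole participant.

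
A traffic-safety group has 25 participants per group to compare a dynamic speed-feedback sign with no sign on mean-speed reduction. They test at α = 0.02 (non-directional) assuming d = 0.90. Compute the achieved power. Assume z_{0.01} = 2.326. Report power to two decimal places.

For two equal groups, power = Φ(d·√(n/2) − z_{α/2}).
d·√(n/2) = 0.90 × √(25/2) = 0.90 × 3.536 = 3.182.
z_β = 3.182 − 2.326 = 0.856.
Power = Φ(0.856) = 0.804.

power ≈ 0.80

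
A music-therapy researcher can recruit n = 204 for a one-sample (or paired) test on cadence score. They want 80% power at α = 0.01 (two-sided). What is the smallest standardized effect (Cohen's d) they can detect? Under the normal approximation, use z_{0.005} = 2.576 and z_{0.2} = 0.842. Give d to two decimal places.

d_min ≈ 0.24

For a single sample (or paired design) of n = 204: d_min = (z_{α/2} + z_β)/√n.
z-sum = 2.576 + 0.842 = 3.418.
d_min = 3.418 / √204 = 3.418 / 14.283 = 0.239.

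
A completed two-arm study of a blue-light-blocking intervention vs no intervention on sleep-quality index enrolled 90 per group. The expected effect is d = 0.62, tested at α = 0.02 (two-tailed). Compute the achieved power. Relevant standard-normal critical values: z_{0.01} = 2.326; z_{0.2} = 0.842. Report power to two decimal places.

power ≈ 0.97

For two equal groups, power = Φ(d·√(n/2) − z_{α/2}).
d·√(n/2) = 0.62 × √(90/2) = 0.62 × 6.708 = 4.159.
z_β = 4.159 − 2.326 = 1.833.
Power = Φ(1.833) = 0.967.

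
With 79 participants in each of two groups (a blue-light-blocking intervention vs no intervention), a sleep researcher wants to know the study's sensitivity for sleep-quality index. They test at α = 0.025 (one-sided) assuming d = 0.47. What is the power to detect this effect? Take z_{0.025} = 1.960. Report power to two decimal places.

power ≈ 0.84

For two equal groups, power = Φ(d·√(n/2) − z_{α}).
d·√(n/2) = 0.47 × √(79/2) = 0.47 × 6.285 = 2.954.
z_β = 2.954 − 1.960 = 0.994.
Power = Φ(0.994) = 0.840.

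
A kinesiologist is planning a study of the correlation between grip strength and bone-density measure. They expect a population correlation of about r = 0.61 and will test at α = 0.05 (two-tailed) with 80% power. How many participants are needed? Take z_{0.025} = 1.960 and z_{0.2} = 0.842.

Fisher's z: C = ½·ln((1+r)/(1−r)) = ½·ln(4.1282) = 0.7089.
n = ((z_{α/2} + z_β)/C)² + 3.
(1.960 + 0.842) / 0.7089 = 2.802 / 0.7089 = 3.953.
n = 3.953² + 3 = 15.62 + 3 = 18.6.
Round up.

n = 19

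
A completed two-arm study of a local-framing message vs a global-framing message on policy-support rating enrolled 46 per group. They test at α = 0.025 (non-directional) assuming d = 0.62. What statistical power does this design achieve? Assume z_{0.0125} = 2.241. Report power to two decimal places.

power ≈ 0.77

For two equal groups, power = Φ(d·√(n/2) − z_{α/2}).
d·√(n/2) = 0.62 × √(46/2) = 0.62 × 4.796 = 2.973.
z_β = 2.973 − 2.241 = 0.732.
Power = Φ(0.732) = 0.768.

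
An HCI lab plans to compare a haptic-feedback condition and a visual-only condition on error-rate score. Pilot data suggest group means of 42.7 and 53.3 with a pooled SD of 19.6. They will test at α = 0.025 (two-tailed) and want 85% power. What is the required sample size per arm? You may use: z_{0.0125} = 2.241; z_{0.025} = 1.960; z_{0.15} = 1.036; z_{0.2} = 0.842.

n = 74 per group

Cohen's d = |M₁ − M₂| / SD_pooled = |42.7 − 53.3| / 19.6 = 10.6 / 19.6 = 0.541.
For two independent groups with equal n: n = 2·((z_{α/2} + z_β) / d)².
z_{α/2} + z_β = 2.241 + 1.036 = 3.277.
n = 2 × (3.277 / 0.541)² = 2 × 6.057² = 2 × 36.69 = 73.4.
Round up to the next whole participant.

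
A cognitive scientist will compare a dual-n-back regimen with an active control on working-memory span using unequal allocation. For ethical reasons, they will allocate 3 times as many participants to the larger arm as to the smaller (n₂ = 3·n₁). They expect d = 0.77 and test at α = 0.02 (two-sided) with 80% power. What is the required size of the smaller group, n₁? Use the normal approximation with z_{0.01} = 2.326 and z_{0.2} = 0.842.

With allocation ratio k = n₂/n₁ = 3, Var(x̄₁−x̄₂) = σ²(1/n₁ + 1/(k·n₁)) = σ²·(k+1)/(k·n₁).
So n₁ = (1 + 1/k)·((z_{α/2} + z_β)/d)² = 1.333 × (3.168/0.77)².
n₁ = 1.333 × 16.93 = 22.6.
Round up: n₁ = 23, giving n₂ = 3 × 23 = 69.

n₁ = 23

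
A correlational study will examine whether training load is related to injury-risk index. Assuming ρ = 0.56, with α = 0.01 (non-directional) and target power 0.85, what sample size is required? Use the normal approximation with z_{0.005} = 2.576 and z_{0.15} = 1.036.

n = 36

Fisher's z: C = ½·ln((1+r)/(1−r)) = ½·ln(3.5455) = 0.6328.
n = ((z_{α/2} + z_β)/C)² + 3.
(2.576 + 1.036) / 0.6328 = 3.612 / 0.6328 = 5.708.
n = 5.708² + 3 = 32.58 + 3 = 35.6.
Round up.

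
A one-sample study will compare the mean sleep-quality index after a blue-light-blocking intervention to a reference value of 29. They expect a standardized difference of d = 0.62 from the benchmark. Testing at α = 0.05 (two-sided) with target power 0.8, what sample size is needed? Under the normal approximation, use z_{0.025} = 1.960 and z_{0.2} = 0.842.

For a one-sample test: n = ((z_{α/2} + z_β) / d)².
z_{α/2} + z_β = 1.960 + 0.842 = 2.802.
n = (2.802 / 0.62)² = 4.519² = 20.42.
Round up.

n = 21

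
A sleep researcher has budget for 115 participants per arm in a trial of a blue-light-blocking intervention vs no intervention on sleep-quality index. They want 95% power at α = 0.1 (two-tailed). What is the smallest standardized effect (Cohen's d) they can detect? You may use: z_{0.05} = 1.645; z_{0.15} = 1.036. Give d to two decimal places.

For two independent groups of n = 115 each: d_min = (z_{α/2} + z_β)·√(2/n).
z-sum = 1.645 + 1.645 = 3.290.
d_min = 3.290 × √(2/115) = 3.290 × 0.1319 = 0.434.

d_min ≈ 0.43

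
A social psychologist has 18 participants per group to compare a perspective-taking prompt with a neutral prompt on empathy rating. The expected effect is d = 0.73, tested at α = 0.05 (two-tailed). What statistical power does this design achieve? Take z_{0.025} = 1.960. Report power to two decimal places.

power ≈ 0.59

For two equal groups, power = Φ(d·√(n/2) − z_{α/2}).
d·√(n/2) = 0.73 × √(18/2) = 0.73 × 3.000 = 2.190.
z_β = 2.190 − 1.960 = 0.230.
Power = Φ(0.230) = 0.591.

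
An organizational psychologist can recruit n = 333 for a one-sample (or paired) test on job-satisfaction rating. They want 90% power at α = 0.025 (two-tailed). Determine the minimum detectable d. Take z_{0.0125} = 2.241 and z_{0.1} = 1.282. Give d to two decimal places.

For a single sample (or paired design) of n = 333: d_min = (z_{α/2} + z_β)/√n.
z-sum = 2.241 + 1.282 = 3.523.
d_min = 3.523 / √333 = 3.523 / 18.248 = 0.193.

d_min ≈ 0.19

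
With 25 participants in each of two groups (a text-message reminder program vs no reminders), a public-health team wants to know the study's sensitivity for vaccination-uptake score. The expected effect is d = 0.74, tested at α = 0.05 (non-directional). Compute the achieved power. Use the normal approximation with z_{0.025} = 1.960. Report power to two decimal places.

power ≈ 0.74

For two equal groups, power = Φ(d·√(n/2) − z_{α/2}).
d·√(n/2) = 0.74 × √(25/2) = 0.74 × 3.536 = 2.616.
z_β = 2.616 − 1.960 = 0.656.
Power = Φ(0.656) = 0.744.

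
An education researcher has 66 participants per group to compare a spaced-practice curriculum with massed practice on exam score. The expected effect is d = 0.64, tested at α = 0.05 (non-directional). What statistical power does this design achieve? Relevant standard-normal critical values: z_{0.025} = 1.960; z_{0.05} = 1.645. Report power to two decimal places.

For two equal groups, power = Φ(d·√(n/2) − z_{α/2}).
d·√(n/2) = 0.64 × √(66/2) = 0.64 × 5.745 = 3.677.
z_β = 3.677 − 1.960 = 1.717.
Power = Φ(1.717) = 0.957.

power ≈ 0.96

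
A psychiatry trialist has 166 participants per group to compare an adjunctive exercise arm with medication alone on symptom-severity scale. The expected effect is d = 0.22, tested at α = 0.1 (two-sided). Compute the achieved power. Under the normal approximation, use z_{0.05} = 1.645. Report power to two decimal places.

For two equal groups, power = Φ(d·√(n/2) − z_{α/2}).
d·√(n/2) = 0.22 × √(166/2) = 0.22 × 9.110 = 2.004.
z_β = 2.004 − 1.645 = 0.359.
Power = Φ(0.359) = 0.640.

power ≈ 0.64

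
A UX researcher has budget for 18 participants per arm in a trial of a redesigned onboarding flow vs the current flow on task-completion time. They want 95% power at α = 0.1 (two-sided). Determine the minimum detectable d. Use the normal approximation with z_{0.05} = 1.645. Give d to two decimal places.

For two independent groups of n = 18 each: d_min = (z_{α/2} + z_β)·√(2/n).
z-sum = 1.645 + 1.645 = 3.290.
d_min = 3.290 × √(2/18) = 3.290 × 0.3333 = 1.097.

d_min ≈ 1.10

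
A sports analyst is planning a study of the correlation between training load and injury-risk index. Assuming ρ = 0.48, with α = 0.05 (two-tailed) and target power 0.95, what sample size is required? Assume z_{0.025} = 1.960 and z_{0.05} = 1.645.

n = 51

Fisher's z: C = ½·ln((1+r)/(1−r)) = ½·ln(2.8462) = 0.5230.
n = ((z_{α/2} + z_β)/C)² + 3.
(1.960 + 1.645) / 0.5230 = 3.605 / 0.5230 = 6.893.
n = 6.893² + 3 = 47.51 + 3 = 50.5.
Round up.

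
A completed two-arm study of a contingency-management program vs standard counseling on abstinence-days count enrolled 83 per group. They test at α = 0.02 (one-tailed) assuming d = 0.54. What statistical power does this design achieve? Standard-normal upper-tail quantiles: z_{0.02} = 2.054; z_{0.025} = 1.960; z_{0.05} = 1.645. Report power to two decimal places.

power ≈ 0.92

For two equal groups, power = Φ(d·√(n/2) − z_{α}).
d·√(n/2) = 0.54 × √(83/2) = 0.54 × 6.442 = 3.479.
z_β = 3.479 − 2.054 = 1.425.
Power = Φ(1.425) = 0.923.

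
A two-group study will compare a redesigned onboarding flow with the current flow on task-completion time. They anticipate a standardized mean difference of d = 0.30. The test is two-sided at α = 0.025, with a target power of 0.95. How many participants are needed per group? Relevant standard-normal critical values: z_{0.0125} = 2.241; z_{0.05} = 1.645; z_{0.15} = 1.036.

n = 336 per group

For two independent groups with equal n: n = 2·((z_{α/2} + z_β) / d)².
z_{α/2} + z_β = 2.241 + 1.645 = 3.886.
n = 2 × (3.886 / 0.30)² = 2 × 12.953² = 2 × 167.79 = 335.6.
Round up to the next whole participant.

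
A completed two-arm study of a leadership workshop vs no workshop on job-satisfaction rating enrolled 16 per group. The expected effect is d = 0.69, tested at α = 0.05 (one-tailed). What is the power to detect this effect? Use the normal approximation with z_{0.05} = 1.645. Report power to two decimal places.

For two equal groups, power = Φ(d·√(n/2) − z_{α}).
d·√(n/2) = 0.69 × √(16/2) = 0.69 × 2.828 = 1.952.
z_β = 1.952 − 1.645 = 0.307.
Power = Φ(0.307) = 0.620.

power ≈ 0.62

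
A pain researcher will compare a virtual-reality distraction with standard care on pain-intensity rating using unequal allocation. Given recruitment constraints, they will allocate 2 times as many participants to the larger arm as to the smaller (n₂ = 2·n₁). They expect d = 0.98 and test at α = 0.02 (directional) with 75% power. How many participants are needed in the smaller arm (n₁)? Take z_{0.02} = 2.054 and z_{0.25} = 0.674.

With allocation ratio k = n₂/n₁ = 2, Var(x̄₁−x̄₂) = σ²(1/n₁ + 1/(k·n₁)) = σ²·(k+1)/(k·n₁).
So n₁ = (1 + 1/k)·((z_{α} + z_β)/d)² = 1.500 × (2.728/0.98)².
n₁ = 1.500 × 7.75 = 11.6.
Round up: n₁ = 12, giving n₂ = 2 × 12 = 24.

n₁ = 12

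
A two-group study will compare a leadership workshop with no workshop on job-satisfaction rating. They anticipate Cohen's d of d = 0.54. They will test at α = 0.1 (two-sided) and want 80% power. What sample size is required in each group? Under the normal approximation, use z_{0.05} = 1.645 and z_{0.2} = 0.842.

n = 43 per group

For two independent groups with equal n: n = 2·((z_{α/2} + z_β) / d)².
z_{α/2} + z_β = 1.645 + 0.842 = 2.487.
n = 2 × (2.487 / 0.54)² = 2 × 4.606² = 2 × 21.21 = 42.4.
Round up to the next whole participant.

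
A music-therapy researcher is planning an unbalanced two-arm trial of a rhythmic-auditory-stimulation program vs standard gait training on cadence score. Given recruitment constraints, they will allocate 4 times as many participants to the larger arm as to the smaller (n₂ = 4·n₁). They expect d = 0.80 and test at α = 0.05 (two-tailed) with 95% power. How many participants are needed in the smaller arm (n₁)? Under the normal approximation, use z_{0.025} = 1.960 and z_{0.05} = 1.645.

With allocation ratio k = n₂/n₁ = 4, Var(x̄₁−x̄₂) = σ²(1/n₁ + 1/(k·n₁)) = σ²·(k+1)/(k·n₁).
So n₁ = (1 + 1/k)·((z_{α/2} + z_β)/d)² = 1.250 × (3.605/0.80)².
n₁ = 1.250 × 20.31 = 25.4.
Round up: n₁ = 26, giving n₂ = 4 × 26 = 104.

n₁ = 26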